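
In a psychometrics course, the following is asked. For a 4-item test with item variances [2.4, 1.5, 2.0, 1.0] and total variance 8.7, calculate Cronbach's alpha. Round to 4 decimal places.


alpha = (k/(k-1)) * (1 - sum(s_i^2)/s_total^2)
sum(item variances) = 6.9
k/(k-1) = 4/3 = 1.333333
1 - 6.9/8.7 = 1 - 0.793103 = 0.206897
alpha = 1.333333 * 0.206897
= 0.2759


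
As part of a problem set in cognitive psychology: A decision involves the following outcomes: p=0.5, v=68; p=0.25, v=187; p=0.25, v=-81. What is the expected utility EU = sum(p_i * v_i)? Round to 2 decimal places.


EU = sum(p_i * v_i)
0.5 * 68 = 34.0
0.25 * 187 = 46.75
0.25 * -81 = -20.25
EU = 34.0 + 46.75 + -20.25
= 60.50


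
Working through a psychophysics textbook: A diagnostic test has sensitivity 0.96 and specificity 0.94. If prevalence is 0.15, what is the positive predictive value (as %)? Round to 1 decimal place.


PPV = (sens * prev) / (sens * prev + (1-spec) * (1-prev))
Numerator = 0.96 * 0.15 = 0.144
P(positive and no disease) = (1 - spec) * (1 - prev) = (1 - 0.94) * (1 - 0.15) = 0.051
Denominator = 0.144 + 0.051 = 0.195
PPV = 0.144 / 0.195 = 0.738462
As percentage = 73.8


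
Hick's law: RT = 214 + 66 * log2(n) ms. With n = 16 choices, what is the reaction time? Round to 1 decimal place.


RT = 214 + 66 * log2(16)
log2(16) = 4.0
RT = 214 + 66 * 4.0
= 214 + 264.0
= 478.0 ms


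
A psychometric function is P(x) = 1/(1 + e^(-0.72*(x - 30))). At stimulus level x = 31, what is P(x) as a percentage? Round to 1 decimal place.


P(x) = 1/(1 + e^(-0.72*(31 - 30)))
Exponent = -0.72 * 1 = -0.72
e^(-0.72) = 0.486752
P = 1/(1 + 0.486752) = 0.672607
Percentage = 67.3


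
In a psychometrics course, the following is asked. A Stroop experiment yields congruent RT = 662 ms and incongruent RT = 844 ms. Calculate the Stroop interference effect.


Stroop effect = RT(incongruent) - RT(congruent)
= 844 - 662
= 182 ms


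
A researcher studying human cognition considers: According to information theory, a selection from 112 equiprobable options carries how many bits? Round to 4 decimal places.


H = log2(n)
H = log2(112)
= 6.8074


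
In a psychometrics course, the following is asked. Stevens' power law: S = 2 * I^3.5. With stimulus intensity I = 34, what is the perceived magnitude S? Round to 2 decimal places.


S = 2 * 34^3.5
34^3.5 = 229179.7333
S = 2 * 229179.7333
= 458359.47


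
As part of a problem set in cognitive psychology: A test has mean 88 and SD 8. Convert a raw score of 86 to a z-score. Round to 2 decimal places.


z = (X - mu) / sigma
= (86 - 88) / 8
= -2 / 8
= -0.25


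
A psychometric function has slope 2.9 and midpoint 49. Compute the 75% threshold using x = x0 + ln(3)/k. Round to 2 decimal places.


At P = 0.75: 0.75 = 1/(1 + e^(-k*(x-x0)))
Solving: e^(-k*(x-x0)) = 1/3
x = x0 + ln(3)/k
ln(3) = 1.0986
x = 49 + 1.0986/2.9
= 49 + 0.3788
= 49.38


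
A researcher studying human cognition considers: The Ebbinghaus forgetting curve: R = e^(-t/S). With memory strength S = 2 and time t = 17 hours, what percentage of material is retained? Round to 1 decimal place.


R = e^(-t/S)
-t/S = -17/2 = -8.5
R = e^(-8.5) = 0.000203
Percentage = 0.000203 * 100
= 0.0


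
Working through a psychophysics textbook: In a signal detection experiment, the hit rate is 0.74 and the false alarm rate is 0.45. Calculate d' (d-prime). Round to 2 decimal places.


d' = z(HR) - z(FAR)
z(0.74) = 0.6433
z(0.45) = -0.1257
d' = 0.6433 - -0.1257
= 0.77


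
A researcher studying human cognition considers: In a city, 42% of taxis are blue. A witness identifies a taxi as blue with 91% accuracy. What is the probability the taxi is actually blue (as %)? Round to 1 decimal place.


P(blue | says blue) = P(says blue | blue)*P(blue) / [P(says blue | blue)*P(blue) + P(says blue | not blue)*P(not blue)]
Numerator = 0.91 * 0.42 = 0.3822
False identification = 0.09 * 0.58 = 0.0522
P = 0.3822 / (0.3822 + 0.0522)
= 0.3822 / 0.4344
As percentage = 88.0


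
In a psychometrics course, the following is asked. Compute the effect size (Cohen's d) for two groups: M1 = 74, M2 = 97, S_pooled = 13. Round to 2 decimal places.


Cohen's d = (M1 - M2) / S_pooled
= (74 - 97) / 13
= -23 / 13
= -1.77


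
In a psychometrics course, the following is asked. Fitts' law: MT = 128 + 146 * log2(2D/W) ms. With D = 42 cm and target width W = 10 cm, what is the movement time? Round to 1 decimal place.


MT = 128 + 146 * log2(2*42/10)
2D/W = 8.4
log2(8.4) = 3.0704
MT = 128 + 146 * 3.0704
= 576.3 ms


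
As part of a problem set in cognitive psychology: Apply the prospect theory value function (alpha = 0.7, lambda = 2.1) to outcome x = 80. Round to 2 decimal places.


Since x = 80 >= 0, use v(x) = x^0.7
80^0.7 = 21.4864
v(80) = 21.49


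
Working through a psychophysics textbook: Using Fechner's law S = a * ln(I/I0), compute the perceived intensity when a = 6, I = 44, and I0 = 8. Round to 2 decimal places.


S = 6 * ln(44/8)
I/I0 = 5.5
ln(5.5) = 1.7047
S = 6 * 1.7047
= 10.23


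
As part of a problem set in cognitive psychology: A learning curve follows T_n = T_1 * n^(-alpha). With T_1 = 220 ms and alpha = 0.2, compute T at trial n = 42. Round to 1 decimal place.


T_n = 220 * 42^(-0.2)
42^(-0.2) = 0.473533
T_n = 220 * 0.473533
= 104.2 ms


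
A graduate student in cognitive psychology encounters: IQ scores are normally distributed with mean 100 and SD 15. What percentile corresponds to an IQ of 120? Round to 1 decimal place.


z = (IQ - mean) / SD
z = (120 - 100) / 15 = 1.3333
Percentile = Phi(1.3333) * 100
Phi(1.3333) = 0.908783
= 90.9


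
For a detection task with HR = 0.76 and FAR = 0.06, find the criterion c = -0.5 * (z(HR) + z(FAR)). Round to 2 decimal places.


c = -0.5 * (z(HR) + z(FAR))
z(0.76) = 0.7063
z(0.06) = -1.5548
c = -0.5 * (0.7063 + -1.5548)
= -0.5 * -0.8485
= 0.42


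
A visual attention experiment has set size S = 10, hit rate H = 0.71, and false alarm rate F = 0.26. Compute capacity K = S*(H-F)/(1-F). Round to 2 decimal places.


K = S * (H - F) / (1 - F)
H - F = 0.45
1 - F = 0.74
K = 10 * 0.45 / 0.74
= 6.08


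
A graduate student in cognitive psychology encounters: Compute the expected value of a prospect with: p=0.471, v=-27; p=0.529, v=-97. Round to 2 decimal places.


EU = sum(p_i * v_i)
0.471 * -27 = -12.717
0.529 * -97 = -51.313
EU = -12.717 + -51.313
= -64.03


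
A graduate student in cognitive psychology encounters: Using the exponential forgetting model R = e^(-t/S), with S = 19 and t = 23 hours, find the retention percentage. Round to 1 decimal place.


R = e^(-t/S)
-t/S = -23/19 = -1.210526
R = e^(-1.210526) = 0.29804
Percentage = 0.29804 * 100
= 29.8


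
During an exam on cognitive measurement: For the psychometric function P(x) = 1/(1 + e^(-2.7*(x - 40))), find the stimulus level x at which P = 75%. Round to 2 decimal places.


At P = 0.75: 0.75 = 1/(1 + e^(-k*(x-x0)))
Solving: e^(-k*(x-x0)) = 1/3
x = x0 + ln(3)/k
ln(3) = 1.0986
x = 40 + 1.0986/2.7
= 40 + 0.4069
= 40.41


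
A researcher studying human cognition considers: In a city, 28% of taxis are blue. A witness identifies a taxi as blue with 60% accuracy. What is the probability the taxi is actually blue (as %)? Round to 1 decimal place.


P(blue | says blue) = P(says blue | blue)*P(blue) / [P(says blue | blue)*P(blue) + P(says blue | not blue)*P(not blue)]
Numerator = 0.6 * 0.28 = 0.168
False identification = 0.4 * 0.72 = 0.288
P = 0.168 / (0.168 + 0.288)
= 0.168 / 0.456
As percentage = 36.8


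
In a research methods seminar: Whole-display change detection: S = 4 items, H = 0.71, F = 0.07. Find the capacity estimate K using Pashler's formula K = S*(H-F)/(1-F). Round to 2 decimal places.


K = S * (H - F) / (1 - F)
H - F = 0.64
1 - F = 0.93
K = 4 * 0.64 / 0.93
= 2.75


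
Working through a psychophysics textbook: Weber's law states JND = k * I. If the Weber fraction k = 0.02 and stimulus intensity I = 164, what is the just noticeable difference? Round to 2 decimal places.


JND = k * I
JND = 0.02 * 164
= 3.28


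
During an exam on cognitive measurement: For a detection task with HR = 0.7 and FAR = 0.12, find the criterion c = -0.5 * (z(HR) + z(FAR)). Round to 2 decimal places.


c = -0.5 * (z(HR) + z(FAR))
z(0.7) = 0.5244
z(0.12) = -1.175
c = -0.5 * (0.5244 + -1.175)
= -0.5 * -0.6506
= 0.33


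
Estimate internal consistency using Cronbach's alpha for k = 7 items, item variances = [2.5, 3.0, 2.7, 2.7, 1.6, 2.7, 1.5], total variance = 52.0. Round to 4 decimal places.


alpha = (k/(k-1)) * (1 - sum(s_i^2)/s_total^2)
sum(item variances) = 16.7
k/(k-1) = 7/6 = 1.166667
1 - 16.7/52.0 = 1 - 0.321154 = 0.678846
alpha = 1.166667 * 0.678846
= 0.7920


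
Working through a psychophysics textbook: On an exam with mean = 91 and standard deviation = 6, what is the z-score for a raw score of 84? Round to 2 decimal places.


z = (X - mu) / sigma
= (84 - 91) / 6
= -7 / 6
= -1.17


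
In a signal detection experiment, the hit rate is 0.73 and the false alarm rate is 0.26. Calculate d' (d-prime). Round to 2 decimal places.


d' = z(HR) - z(FAR)
z(0.73) = 0.6128
z(0.26) = -0.6433
d' = 0.6128 - -0.6433
= 1.26


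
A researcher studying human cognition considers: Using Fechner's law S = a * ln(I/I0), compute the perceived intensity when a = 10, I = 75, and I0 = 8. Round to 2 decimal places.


S = 10 * ln(75/8)
I/I0 = 9.375
ln(9.375) = 2.238
S = 10 * 2.238
= 22.38


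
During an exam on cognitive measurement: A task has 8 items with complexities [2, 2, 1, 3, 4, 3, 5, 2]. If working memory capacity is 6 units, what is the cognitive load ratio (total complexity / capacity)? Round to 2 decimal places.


Total complexity = 2 + 2 + 1 + 3 + 4 + 3 + 5 + 2 = 22
Load = total / capacity = 22 / 6
= 3.67


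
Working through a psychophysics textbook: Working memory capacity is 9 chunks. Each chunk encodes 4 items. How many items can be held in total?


Total items = chunks * items_per_chunk
= 9 * 4
= 36


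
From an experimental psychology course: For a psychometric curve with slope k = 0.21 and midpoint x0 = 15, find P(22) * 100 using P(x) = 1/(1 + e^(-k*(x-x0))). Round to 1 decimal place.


P(x) = 1/(1 + e^(-0.21*(22 - 15)))
Exponent = -0.21 * 7 = -1.47
e^(-1.47) = 0.229925
P = 1/(1 + 0.229925) = 0.813058
Percentage = 81.3


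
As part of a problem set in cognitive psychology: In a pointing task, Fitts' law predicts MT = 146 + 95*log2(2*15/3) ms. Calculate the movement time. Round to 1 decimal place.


MT = 146 + 95 * log2(2*15/3)
2D/W = 10.0
log2(10.0) = 3.3219
MT = 146 + 95 * 3.3219
= 461.6 ms


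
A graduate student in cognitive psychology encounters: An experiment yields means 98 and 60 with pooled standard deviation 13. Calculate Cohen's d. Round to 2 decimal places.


Cohen's d = (M1 - M2) / S_pooled
= (98 - 60) / 13
= 38 / 13
= 2.92


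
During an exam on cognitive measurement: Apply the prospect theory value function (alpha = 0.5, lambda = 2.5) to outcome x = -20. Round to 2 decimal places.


Since x = -20 < 0, use v(x) = -lambda*(-x)^alpha
(-x) = 20
20^0.5 = 4.4721
v(-20) = -2.5 * 4.4721
= -11.18


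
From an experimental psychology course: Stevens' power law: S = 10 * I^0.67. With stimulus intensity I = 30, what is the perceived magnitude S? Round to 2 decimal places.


S = 10 * 30^0.67
30^0.67 = 9.765
S = 10 * 9.765
= 97.65


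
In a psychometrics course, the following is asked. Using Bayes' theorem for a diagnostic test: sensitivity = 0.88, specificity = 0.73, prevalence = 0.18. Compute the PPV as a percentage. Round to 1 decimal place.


PPV = (sens * prev) / (sens * prev + (1-spec) * (1-prev))
Numerator = 0.88 * 0.18 = 0.1584
P(positive and no disease) = (1 - spec) * (1 - prev) = (1 - 0.73) * (1 - 0.18) = 0.2214
Denominator = 0.1584 + 0.2214 = 0.3798
PPV = 0.1584 / 0.3798 = 0.417062
As percentage = 41.7


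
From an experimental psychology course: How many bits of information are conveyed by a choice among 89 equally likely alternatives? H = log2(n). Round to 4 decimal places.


H = log2(n)
H = log2(89)
= 6.4757


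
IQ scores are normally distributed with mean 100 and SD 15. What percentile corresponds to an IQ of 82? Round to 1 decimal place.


z = (IQ - mean) / SD
z = (82 - 100) / 15 = -1.2
Percentile = Phi(-1.2) * 100
Phi(-1.2) = 0.11507
= 11.5


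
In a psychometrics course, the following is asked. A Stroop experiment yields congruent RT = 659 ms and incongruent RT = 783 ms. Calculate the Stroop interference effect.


Stroop effect = RT(incongruent) - RT(congruent)
= 783 - 659
= 124 ms


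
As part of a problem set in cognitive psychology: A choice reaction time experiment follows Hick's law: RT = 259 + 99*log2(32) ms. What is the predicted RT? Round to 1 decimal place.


RT = 259 + 99 * log2(32)
log2(32) = 5.0
RT = 259 + 99 * 5.0
= 259 + 495.0
= 754.0 ms


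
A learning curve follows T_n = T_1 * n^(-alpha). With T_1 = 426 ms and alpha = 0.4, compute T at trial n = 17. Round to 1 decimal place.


T_n = 426 * 17^(-0.4)
17^(-0.4) = 0.321974
T_n = 426 * 0.321974
= 137.2 ms


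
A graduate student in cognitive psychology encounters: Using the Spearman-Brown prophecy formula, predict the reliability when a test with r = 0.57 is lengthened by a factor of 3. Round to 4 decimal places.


r_new = n*r / (1 + (n-1)*r)
Numerator = 3 * 0.57 = 1.71
Denominator = 1 + 2 * 0.57 = 2.14
r_new = 1.71 / 2.14
= 0.7991


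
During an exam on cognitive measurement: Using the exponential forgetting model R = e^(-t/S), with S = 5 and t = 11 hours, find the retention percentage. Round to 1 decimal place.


R = e^(-t/S)
-t/S = -11/5 = -2.2
R = e^(-2.2) = 0.110803
Percentage = 0.110803 * 100
= 11.1


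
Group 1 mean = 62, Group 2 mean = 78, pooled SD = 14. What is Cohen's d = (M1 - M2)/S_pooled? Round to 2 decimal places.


Cohen's d = (M1 - M2) / S_pooled
= (62 - 78) / 14
= -16 / 14
= -1.14


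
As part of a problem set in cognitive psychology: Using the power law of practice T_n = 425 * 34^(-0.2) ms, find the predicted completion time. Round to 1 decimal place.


T_n = 425 * 34^(-0.2)
34^(-0.2) = 0.493974
T_n = 425 * 0.493974
= 209.9 ms


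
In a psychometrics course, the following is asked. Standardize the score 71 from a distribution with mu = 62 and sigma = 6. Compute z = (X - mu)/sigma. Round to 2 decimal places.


z = (X - mu) / sigma
= (71 - 62) / 6
= 9 / 6
= 1.50


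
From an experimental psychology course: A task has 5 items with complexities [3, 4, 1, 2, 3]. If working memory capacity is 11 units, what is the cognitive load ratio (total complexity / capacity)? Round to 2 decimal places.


Total complexity = 3 + 4 + 1 + 2 + 3 = 13
Load = total / capacity = 13 / 11
= 1.18


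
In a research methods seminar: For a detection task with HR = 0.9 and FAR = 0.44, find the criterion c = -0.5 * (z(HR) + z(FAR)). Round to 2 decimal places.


c = -0.5 * (z(HR) + z(FAR))
z(0.9) = 1.2816
z(0.44) = -0.151
c = -0.5 * (1.2816 + -0.151)
= -0.5 * 1.1306
= -0.57


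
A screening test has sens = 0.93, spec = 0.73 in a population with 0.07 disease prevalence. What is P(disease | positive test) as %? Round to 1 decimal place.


PPV = (sens * prev) / (sens * prev + (1-spec) * (1-prev))
Numerator = 0.93 * 0.07 = 0.0651
P(positive and no disease) = (1 - spec) * (1 - prev) = (1 - 0.73) * (1 - 0.07) = 0.2511
Denominator = 0.0651 + 0.2511 = 0.3162
PPV = 0.0651 / 0.3162 = 0.205882
As percentage = 20.6


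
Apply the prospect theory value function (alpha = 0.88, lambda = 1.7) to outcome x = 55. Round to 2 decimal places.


Since x = 55 >= 0, use v(x) = x^0.88
55^0.88 = 34.0032
v(55) = 34.00


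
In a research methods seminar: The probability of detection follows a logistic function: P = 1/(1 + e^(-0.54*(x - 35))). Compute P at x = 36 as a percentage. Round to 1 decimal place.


P(x) = 1/(1 + e^(-0.54*(36 - 35)))
Exponent = -0.54 * 1 = -0.54
e^(-0.54) = 0.582748
P = 1/(1 + 0.582748) = 0.631813
Percentage = 63.2


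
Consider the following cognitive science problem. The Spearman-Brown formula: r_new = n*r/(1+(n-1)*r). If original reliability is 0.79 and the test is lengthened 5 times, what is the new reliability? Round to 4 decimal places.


r_new = n*r / (1 + (n-1)*r)
Numerator = 5 * 0.79 = 3.95
Denominator = 1 + 4 * 0.79 = 4.16
r_new = 3.95 / 4.16
= 0.9495


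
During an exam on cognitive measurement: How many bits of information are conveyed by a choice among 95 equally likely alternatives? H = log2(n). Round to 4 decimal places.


H = log2(n)
H = log2(95)
= 6.5699


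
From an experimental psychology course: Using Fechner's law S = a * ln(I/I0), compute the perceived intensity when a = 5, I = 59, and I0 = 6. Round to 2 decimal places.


S = 5 * ln(59/6)
I/I0 = 9.833333
ln(9.833333) = 2.2858
S = 5 * 2.2858
= 11.43


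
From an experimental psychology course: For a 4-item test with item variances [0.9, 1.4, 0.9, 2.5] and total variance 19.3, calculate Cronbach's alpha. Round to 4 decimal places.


alpha = (k/(k-1)) * (1 - sum(s_i^2)/s_total^2)
sum(item variances) = 5.7
k/(k-1) = 4/3 = 1.333333
1 - 5.7/19.3 = 1 - 0.295337 = 0.704663
alpha = 1.333333 * 0.704663
= 0.9396


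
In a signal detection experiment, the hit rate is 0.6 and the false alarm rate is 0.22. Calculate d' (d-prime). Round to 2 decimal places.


d' = z(HR) - z(FAR)
z(0.6) = 0.2533
z(0.22) = -0.7722
d' = 0.2533 - -0.7722
= 1.03


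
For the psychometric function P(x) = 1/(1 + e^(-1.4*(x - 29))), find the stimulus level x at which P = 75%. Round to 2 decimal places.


At P = 0.75: 0.75 = 1/(1 + e^(-k*(x-x0)))
Solving: e^(-k*(x-x0)) = 1/3
x = x0 + ln(3)/k
ln(3) = 1.0986
x = 29 + 1.0986/1.4
= 29 + 0.7847
= 29.78


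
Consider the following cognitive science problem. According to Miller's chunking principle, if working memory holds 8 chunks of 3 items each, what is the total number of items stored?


Total items = chunks * items_per_chunk
= 8 * 3
= 24


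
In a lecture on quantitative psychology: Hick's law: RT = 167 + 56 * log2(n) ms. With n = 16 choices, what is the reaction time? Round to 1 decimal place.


RT = 167 + 56 * log2(16)
log2(16) = 4.0
RT = 167 + 56 * 4.0
= 167 + 224.0
= 391.0 ms


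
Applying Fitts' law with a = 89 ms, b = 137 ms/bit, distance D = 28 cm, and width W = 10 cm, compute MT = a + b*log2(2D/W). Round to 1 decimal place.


MT = 89 + 137 * log2(2*28/10)
2D/W = 5.6
log2(5.6) = 2.4854
MT = 89 + 137 * 2.4854
= 429.5 ms


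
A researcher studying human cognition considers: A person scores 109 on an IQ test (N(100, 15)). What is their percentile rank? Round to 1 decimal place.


z = (IQ - mean) / SD
z = (109 - 100) / 15 = 0.6
Percentile = Phi(0.6) * 100
Phi(0.6) = 0.725747
= 72.6


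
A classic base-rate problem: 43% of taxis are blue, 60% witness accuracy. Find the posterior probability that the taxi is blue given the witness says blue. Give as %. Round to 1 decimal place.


P(blue | says blue) = P(says blue | blue)*P(blue) / [P(says blue | blue)*P(blue) + P(says blue | not blue)*P(not blue)]
Numerator = 0.6 * 0.43 = 0.258
False identification = 0.4 * 0.57 = 0.228
P = 0.258 / (0.258 + 0.228)
= 0.258 / 0.486
As percentage = 53.1


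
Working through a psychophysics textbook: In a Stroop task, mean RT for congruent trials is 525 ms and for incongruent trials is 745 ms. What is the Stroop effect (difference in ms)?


Stroop effect = RT(incongruent) - RT(congruent)
= 745 - 525
= 220 ms


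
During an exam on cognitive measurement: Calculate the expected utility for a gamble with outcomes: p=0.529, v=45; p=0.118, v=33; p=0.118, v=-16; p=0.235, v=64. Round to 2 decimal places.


EU = sum(p_i * v_i)
0.529 * 45 = 23.805
0.118 * 33 = 3.894
0.118 * -16 = -1.888
0.235 * 64 = 15.04
EU = 23.805 + 3.894 + -1.888 + 15.04
= 40.85


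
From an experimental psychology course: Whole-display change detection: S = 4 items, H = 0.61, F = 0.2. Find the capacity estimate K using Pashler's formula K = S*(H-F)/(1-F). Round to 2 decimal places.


K = S * (H - F) / (1 - F)
H - F = 0.41
1 - F = 0.8
K = 4 * 0.41 / 0.8
= 2.05


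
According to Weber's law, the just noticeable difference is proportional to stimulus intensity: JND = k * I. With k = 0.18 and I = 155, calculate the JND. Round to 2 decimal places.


JND = k * I
JND = 0.18 * 155
= 27.90


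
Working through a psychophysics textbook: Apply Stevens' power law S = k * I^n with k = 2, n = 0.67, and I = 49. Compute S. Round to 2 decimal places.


S = 2 * 49^0.67
49^0.67 = 13.5654
S = 2 * 13.5654
= 27.13


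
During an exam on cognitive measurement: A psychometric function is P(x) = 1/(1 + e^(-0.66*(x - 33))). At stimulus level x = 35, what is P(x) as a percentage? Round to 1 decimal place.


P(x) = 1/(1 + e^(-0.66*(35 - 33)))
Exponent = -0.66 * 2 = -1.32
e^(-1.32) = 0.267135
P = 1/(1 + 0.267135) = 0.789182
Percentage = 78.9


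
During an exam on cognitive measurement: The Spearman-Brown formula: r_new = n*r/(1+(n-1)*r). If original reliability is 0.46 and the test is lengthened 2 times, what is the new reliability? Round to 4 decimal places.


r_new = n*r / (1 + (n-1)*r)
Numerator = 2 * 0.46 = 0.92
Denominator = 1 + 1 * 0.46 = 1.46
r_new = 0.92 / 1.46
= 0.6301


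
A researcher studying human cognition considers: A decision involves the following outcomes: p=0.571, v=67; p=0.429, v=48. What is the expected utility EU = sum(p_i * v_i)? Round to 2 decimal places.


EU = sum(p_i * v_i)
0.571 * 67 = 38.257
0.429 * 48 = 20.592
EU = 38.257 + 20.592
= 58.85


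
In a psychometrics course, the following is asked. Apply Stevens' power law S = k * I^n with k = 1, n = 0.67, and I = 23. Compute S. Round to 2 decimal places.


S = 1 * 23^0.67
23^0.67 = 8.1726
S = 1 * 8.1726
= 8.17


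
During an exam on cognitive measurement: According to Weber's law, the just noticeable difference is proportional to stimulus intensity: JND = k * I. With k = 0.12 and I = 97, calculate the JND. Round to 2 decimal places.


JND = k * I
JND = 0.12 * 97
= 11.64


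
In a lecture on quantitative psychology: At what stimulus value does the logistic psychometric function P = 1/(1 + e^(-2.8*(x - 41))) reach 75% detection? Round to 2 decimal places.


At P = 0.75: 0.75 = 1/(1 + e^(-k*(x-x0)))
Solving: e^(-k*(x-x0)) = 1/3
x = x0 + ln(3)/k
ln(3) = 1.0986
x = 41 + 1.0986/2.8
= 41 + 0.3924
= 41.39


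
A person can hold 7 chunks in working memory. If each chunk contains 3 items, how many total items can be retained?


Total items = chunks * items_per_chunk
= 7 * 3
= 21


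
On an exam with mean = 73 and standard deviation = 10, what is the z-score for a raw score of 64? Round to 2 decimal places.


z = (X - mu) / sigma
= (64 - 73) / 10
= -9 / 10
= -0.90


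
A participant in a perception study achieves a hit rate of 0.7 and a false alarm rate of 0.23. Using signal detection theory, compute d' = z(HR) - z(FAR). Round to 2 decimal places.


d' = z(HR) - z(FAR)
z(0.7) = 0.5244
z(0.23) = -0.7388
d' = 0.5244 - -0.7388
= 1.26


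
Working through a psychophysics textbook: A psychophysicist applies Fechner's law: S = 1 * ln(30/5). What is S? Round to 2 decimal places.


S = 1 * ln(30/5)
I/I0 = 6.0
ln(6.0) = 1.7918
S = 1 * 1.7918
= 1.79


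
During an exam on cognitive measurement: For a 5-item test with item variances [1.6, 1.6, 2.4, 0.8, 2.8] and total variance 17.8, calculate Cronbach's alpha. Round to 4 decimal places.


alpha = (k/(k-1)) * (1 - sum(s_i^2)/s_total^2)
sum(item variances) = 9.2
k/(k-1) = 5/4 = 1.25
1 - 9.2/17.8 = 1 - 0.516854 = 0.483146
alpha = 1.25 * 0.483146
= 0.6039


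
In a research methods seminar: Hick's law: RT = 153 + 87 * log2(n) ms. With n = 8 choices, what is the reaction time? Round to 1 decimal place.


RT = 153 + 87 * log2(8)
log2(8) = 3.0
RT = 153 + 87 * 3.0
= 153 + 261.0
= 414.0 ms


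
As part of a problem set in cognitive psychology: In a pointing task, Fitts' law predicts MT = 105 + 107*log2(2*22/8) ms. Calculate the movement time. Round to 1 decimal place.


MT = 105 + 107 * log2(2*22/8)
2D/W = 5.5
log2(5.5) = 2.4594
MT = 105 + 107 * 2.4594
= 368.2 ms


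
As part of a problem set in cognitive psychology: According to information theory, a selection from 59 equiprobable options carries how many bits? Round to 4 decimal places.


H = log2(n)
H = log2(59)
= 5.8826


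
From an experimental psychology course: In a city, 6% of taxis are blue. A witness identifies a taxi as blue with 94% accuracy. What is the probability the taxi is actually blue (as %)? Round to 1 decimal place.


P(blue | says blue) = P(says blue | blue)*P(blue) / [P(says blue | blue)*P(blue) + P(says blue | not blue)*P(not blue)]
Numerator = 0.94 * 0.06 = 0.0564
False identification = 0.06 * 0.94 = 0.0564
P = 0.0564 / (0.0564 + 0.0564)
= 0.0564 / 0.1128
As percentage = 50.0


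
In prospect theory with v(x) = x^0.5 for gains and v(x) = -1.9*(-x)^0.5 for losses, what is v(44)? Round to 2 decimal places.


Since x = 44 >= 0, use v(x) = x^0.5
44^0.5 = 6.6332
v(44) = 6.63


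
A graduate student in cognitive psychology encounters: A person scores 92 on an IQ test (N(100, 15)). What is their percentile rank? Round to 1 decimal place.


z = (IQ - mean) / SD
z = (92 - 100) / 15 = -0.5333
Percentile = Phi(-0.5333) * 100
Phi(-0.5333) = 0.296913
= 29.7


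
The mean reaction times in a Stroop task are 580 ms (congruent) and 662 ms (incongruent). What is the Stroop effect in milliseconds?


Stroop effect = RT(incongruent) - RT(congruent)
= 662 - 580
= 82 ms


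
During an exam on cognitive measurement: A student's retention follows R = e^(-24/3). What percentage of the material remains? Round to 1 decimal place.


R = e^(-t/S)
-t/S = -24/3 = -8.0
R = e^(-8.0) = 0.000335
Percentage = 0.000335 * 100
= 0.0


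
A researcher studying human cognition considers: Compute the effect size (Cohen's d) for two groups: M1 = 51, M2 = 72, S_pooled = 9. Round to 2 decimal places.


Cohen's d = (M1 - M2) / S_pooled
= (51 - 72) / 9
= -21 / 9
= -2.33


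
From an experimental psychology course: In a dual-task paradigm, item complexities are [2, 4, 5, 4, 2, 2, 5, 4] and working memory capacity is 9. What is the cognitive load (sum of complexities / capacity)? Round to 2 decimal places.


Total complexity = 2 + 4 + 5 + 4 + 2 + 2 + 5 + 4 = 28
Load = total / capacity = 28 / 9
= 3.11


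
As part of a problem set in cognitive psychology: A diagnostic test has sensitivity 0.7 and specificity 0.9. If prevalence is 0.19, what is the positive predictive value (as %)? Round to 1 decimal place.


PPV = (sens * prev) / (sens * prev + (1-spec) * (1-prev))
Numerator = 0.7 * 0.19 = 0.133
P(positive and no disease) = (1 - spec) * (1 - prev) = (1 - 0.9) * (1 - 0.19) = 0.081
Denominator = 0.133 + 0.081 = 0.214
PPV = 0.133 / 0.214 = 0.621495
As percentage = 62.1


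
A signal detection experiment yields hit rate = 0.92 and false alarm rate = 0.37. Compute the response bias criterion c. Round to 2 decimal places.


c = -0.5 * (z(HR) + z(FAR))
z(0.92) = 1.4051
z(0.37) = -0.3319
c = -0.5 * (1.4051 + -0.3319)
= -0.5 * 1.0732
= -0.54


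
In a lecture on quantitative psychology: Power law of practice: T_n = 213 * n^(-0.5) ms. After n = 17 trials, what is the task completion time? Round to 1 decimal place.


T_n = 213 * 17^(-0.5)
17^(-0.5) = 0.242536
T_n = 213 * 0.242536
= 51.7 ms


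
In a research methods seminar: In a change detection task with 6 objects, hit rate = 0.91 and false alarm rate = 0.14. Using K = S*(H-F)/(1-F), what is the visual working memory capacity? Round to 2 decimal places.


K = S * (H - F) / (1 - F)
H - F = 0.77
1 - F = 0.86
K = 6 * 0.77 / 0.86
= 5.37


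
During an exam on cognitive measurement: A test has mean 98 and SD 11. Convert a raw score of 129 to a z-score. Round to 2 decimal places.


z = (X - mu) / sigma
= (129 - 98) / 11
= 31 / 11
= 2.82


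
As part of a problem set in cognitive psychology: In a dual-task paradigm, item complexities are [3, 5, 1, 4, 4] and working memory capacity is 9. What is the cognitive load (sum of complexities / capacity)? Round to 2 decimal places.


Total complexity = 3 + 5 + 1 + 4 + 4 = 17
Load = total / capacity = 17 / 9
= 1.89


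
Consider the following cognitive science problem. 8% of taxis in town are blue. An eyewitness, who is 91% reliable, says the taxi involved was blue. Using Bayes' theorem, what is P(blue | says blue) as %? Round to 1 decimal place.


P(blue | says blue) = P(says blue | blue)*P(blue) / [P(says blue | blue)*P(blue) + P(says blue | not blue)*P(not blue)]
Numerator = 0.91 * 0.08 = 0.0728
False identification = 0.09 * 0.92 = 0.0828
P = 0.0728 / (0.0728 + 0.0828)
= 0.0728 / 0.1556
As percentage = 46.8


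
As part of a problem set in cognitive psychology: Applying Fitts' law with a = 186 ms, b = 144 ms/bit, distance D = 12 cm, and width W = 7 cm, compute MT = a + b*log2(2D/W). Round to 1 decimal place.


MT = 186 + 144 * log2(2*12/7)
2D/W = 3.428571
log2(3.428571) = 1.7776
MT = 186 + 144 * 1.7776
= 442.0 ms


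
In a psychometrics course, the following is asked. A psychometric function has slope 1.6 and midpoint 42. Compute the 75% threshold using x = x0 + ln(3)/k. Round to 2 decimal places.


At P = 0.75: 0.75 = 1/(1 + e^(-k*(x-x0)))
Solving: e^(-k*(x-x0)) = 1/3
x = x0 + ln(3)/k
ln(3) = 1.0986
x = 42 + 1.0986/1.6
= 42 + 0.6866
= 42.69


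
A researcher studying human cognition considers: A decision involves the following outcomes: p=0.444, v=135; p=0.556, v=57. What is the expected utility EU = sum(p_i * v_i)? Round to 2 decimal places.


EU = sum(p_i * v_i)
0.444 * 135 = 59.94
0.556 * 57 = 31.692
EU = 59.94 + 31.692
= 91.63


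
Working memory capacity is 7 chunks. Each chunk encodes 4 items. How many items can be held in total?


Total items = chunks * items_per_chunk
= 7 * 4
= 28


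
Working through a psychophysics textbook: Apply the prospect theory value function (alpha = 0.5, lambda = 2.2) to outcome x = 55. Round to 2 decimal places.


Since x = 55 >= 0, use v(x) = x^0.5
55^0.5 = 7.4162
v(55) = 7.42


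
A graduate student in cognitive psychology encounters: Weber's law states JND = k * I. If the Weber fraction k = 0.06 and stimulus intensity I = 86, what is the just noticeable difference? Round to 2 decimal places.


JND = k * I
JND = 0.06 * 86
= 5.16


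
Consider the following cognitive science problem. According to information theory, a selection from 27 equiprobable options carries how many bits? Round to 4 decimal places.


H = log2(n)
H = log2(27)
= 4.7549


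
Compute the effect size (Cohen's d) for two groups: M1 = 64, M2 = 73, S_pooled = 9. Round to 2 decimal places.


Cohen's d = (M1 - M2) / S_pooled
= (64 - 73) / 9
= -9 / 9
= -1.00


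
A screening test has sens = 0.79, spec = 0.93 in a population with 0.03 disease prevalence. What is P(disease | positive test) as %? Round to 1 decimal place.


PPV = (sens * prev) / (sens * prev + (1-spec) * (1-prev))
Numerator = 0.79 * 0.03 = 0.0237
P(positive and no disease) = (1 - spec) * (1 - prev) = (1 - 0.93) * (1 - 0.03) = 0.0679
Denominator = 0.0237 + 0.0679 = 0.0916
PPV = 0.0237 / 0.0916 = 0.258734
As percentage = 25.9


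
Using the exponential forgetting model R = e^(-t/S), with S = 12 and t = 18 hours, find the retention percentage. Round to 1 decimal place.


R = e^(-t/S)
-t/S = -18/12 = -1.5
R = e^(-1.5) = 0.22313
Percentage = 0.22313 * 100
= 22.3


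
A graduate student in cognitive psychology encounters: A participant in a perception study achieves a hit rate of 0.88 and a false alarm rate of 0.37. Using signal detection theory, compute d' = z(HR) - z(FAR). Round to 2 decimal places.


d' = z(HR) - z(FAR)
z(0.88) = 1.175
z(0.37) = -0.3319
d' = 1.175 - -0.3319
= 1.51


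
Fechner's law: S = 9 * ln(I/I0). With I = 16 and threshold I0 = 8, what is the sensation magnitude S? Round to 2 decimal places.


S = 9 * ln(16/8)
I/I0 = 2.0
ln(2.0) = 0.6931
S = 9 * 0.6931
= 6.24


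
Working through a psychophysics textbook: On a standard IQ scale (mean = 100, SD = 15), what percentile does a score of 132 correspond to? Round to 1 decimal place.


z = (IQ - mean) / SD
z = (132 - 100) / 15 = 2.1333
Percentile = Phi(2.1333) * 100
Phi(2.1333) = 0.98355
= 98.4


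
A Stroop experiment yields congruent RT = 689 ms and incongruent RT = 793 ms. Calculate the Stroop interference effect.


Stroop effect = RT(incongruent) - RT(congruent)
= 793 - 689
= 104 ms


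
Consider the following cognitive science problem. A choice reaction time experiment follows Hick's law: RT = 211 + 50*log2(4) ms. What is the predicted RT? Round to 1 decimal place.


RT = 211 + 50 * log2(4)
log2(4) = 2.0
RT = 211 + 50 * 2.0
= 211 + 100.0
= 311.0 ms


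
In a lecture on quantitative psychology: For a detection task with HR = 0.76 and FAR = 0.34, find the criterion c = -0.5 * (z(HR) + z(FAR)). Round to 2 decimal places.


c = -0.5 * (z(HR) + z(FAR))
z(0.76) = 0.7063
z(0.34) = -0.4125
c = -0.5 * (0.7063 + -0.4125)
= -0.5 * 0.2938
= -0.15


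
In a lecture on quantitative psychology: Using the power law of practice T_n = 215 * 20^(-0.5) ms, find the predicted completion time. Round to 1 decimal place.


T_n = 215 * 20^(-0.5)
20^(-0.5) = 0.223607
T_n = 215 * 0.223607
= 48.1 ms


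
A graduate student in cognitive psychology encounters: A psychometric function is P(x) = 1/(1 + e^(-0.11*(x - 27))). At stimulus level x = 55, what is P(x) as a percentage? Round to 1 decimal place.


P(x) = 1/(1 + e^(-0.11*(55 - 27)))
Exponent = -0.11 * 28 = -3.08
e^(-3.08) = 0.045959
P = 1/(1 + 0.045959) = 0.95606
Percentage = 95.6


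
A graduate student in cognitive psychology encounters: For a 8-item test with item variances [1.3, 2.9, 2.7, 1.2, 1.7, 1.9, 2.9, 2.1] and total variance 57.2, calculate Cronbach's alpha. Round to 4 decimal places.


alpha = (k/(k-1)) * (1 - sum(s_i^2)/s_total^2)
sum(item variances) = 16.7
k/(k-1) = 8/7 = 1.142857
1 - 16.7/57.2 = 1 - 0.291958 = 0.708042
alpha = 1.142857 * 0.708042
= 0.8092


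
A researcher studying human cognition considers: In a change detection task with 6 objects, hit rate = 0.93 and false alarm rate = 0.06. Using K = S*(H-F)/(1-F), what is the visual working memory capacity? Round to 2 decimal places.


K = S * (H - F) / (1 - F)
H - F = 0.87
1 - F = 0.94
K = 6 * 0.87 / 0.94
= 5.55


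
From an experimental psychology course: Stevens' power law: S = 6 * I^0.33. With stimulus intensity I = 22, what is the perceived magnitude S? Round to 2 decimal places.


S = 6 * 22^0.33
22^0.33 = 2.7733
S = 6 * 2.7733
= 16.64


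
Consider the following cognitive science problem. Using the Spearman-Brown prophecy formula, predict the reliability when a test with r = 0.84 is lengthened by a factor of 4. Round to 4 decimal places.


r_new = n*r / (1 + (n-1)*r)
Numerator = 4 * 0.84 = 3.36
Denominator = 1 + 3 * 0.84 = 3.52
r_new = 3.36 / 3.52
= 0.9545


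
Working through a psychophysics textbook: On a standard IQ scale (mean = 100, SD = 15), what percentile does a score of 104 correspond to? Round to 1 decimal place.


z = (IQ - mean) / SD
z = (104 - 100) / 15 = 0.2667
Percentile = Phi(0.2667) * 100
Phi(0.2667) = 0.60515
= 60.5


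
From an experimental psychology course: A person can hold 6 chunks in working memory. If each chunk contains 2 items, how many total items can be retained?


Total items = chunks * items_per_chunk
= 6 * 2
= 12


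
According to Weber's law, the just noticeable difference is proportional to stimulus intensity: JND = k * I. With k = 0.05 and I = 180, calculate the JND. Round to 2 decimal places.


JND = k * I
JND = 0.05 * 180
= 9.00


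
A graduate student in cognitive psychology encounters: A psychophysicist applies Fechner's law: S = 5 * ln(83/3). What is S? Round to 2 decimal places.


S = 5 * ln(83/3)
I/I0 = 27.666667
ln(27.666667) = 3.3202
S = 5 * 3.3202
= 16.60


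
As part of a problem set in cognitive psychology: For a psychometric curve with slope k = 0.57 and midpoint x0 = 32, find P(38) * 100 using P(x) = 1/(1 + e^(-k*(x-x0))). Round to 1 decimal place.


P(x) = 1/(1 + e^(-0.57*(38 - 32)))
Exponent = -0.57 * 6 = -3.42
e^(-3.42) = 0.032712
P = 1/(1 + 0.032712) = 0.968324
Percentage = 96.8


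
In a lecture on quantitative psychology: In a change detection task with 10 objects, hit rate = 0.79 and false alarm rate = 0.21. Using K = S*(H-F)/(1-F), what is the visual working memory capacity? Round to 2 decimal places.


K = S * (H - F) / (1 - F)
H - F = 0.58
1 - F = 0.79
K = 10 * 0.58 / 0.79
= 7.34


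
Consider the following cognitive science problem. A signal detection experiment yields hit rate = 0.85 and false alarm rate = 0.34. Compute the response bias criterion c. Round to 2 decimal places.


c = -0.5 * (z(HR) + z(FAR))
z(0.85) = 1.0364
z(0.34) = -0.4125
c = -0.5 * (1.0364 + -0.4125)
= -0.5 * 0.6239
= -0.31


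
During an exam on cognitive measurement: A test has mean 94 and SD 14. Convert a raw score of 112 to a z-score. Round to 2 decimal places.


z = (X - mu) / sigma
= (112 - 94) / 14
= 18 / 14
= 1.29


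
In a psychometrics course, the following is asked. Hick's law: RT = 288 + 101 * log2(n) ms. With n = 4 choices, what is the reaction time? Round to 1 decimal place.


RT = 288 + 101 * log2(4)
log2(4) = 2.0
RT = 288 + 101 * 2.0
= 288 + 202.0
= 490.0 ms


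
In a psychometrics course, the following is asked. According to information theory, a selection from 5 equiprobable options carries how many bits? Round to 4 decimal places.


H = log2(n)
H = log2(5)
= 2.3219


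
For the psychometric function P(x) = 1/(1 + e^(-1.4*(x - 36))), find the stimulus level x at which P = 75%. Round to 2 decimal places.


At P = 0.75: 0.75 = 1/(1 + e^(-k*(x-x0)))
Solving: e^(-k*(x-x0)) = 1/3
x = x0 + ln(3)/k
ln(3) = 1.0986
x = 36 + 1.0986/1.4
= 36 + 0.7847
= 36.78


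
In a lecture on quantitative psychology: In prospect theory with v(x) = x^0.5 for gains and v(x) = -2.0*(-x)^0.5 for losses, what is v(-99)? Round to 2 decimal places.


Since x = -99 < 0, use v(x) = -lambda*(-x)^alpha
(-x) = 99
99^0.5 = 9.9499
v(-99) = -2.0 * 9.9499
= -19.90


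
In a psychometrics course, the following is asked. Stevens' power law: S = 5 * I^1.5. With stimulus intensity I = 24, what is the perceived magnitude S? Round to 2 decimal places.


S = 5 * 24^1.5
24^1.5 = 117.5755
S = 5 * 117.5755
= 587.88


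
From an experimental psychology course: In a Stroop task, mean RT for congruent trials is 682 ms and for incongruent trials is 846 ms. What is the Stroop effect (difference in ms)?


Stroop effect = RT(incongruent) - RT(congruent)
= 846 - 682
= 164 ms


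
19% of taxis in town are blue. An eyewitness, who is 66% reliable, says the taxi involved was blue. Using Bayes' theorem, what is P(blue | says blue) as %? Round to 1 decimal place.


P(blue | says blue) = P(says blue | blue)*P(blue) / [P(says blue | blue)*P(blue) + P(says blue | not blue)*P(not blue)]
Numerator = 0.66 * 0.19 = 0.1254
False identification = 0.34 * 0.81 = 0.2754
P = 0.1254 / (0.1254 + 0.2754)
= 0.1254 / 0.4008
As percentage = 31.3


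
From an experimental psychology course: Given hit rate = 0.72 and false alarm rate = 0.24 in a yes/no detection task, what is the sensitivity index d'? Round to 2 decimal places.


d' = z(HR) - z(FAR)
z(0.72) = 0.5828
z(0.24) = -0.7063
d' = 0.5828 - -0.7063
= 1.29


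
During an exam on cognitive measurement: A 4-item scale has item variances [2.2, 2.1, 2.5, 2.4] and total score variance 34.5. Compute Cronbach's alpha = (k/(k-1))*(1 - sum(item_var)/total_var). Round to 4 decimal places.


alpha = (k/(k-1)) * (1 - sum(s_i^2)/s_total^2)
sum(item variances) = 9.2
k/(k-1) = 4/3 = 1.333333
1 - 9.2/34.5 = 1 - 0.266667 = 0.733333
alpha = 1.333333 * 0.733333
= 0.9778
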